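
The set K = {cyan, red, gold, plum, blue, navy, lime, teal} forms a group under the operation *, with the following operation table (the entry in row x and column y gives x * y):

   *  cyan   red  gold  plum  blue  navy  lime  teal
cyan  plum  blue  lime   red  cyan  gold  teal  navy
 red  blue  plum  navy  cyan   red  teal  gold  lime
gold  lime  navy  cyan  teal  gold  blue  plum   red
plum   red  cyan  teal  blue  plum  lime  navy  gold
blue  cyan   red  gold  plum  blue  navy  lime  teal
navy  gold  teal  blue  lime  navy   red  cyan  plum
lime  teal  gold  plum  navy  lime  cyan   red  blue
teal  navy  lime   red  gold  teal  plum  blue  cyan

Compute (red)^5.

red

red^1 = red
red^2 = red * red = plum
red^3 = plum * red = cyan
red^4 = cyan * red = blue
red^5 = blue * red = red
(Structurally, K here is isomorphic to the cyclic group Z_8.)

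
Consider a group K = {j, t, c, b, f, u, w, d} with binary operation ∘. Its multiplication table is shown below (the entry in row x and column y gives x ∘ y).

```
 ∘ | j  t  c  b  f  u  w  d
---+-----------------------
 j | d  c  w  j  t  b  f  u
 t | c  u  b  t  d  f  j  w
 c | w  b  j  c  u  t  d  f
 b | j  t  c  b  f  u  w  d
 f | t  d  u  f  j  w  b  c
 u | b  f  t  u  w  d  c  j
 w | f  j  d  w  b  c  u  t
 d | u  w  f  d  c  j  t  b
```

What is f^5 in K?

c

f^1 = f
f^2 = f ∘ f = j
f^3 = j ∘ f = t
f^4 = t ∘ f = d
f^5 = d ∘ f = c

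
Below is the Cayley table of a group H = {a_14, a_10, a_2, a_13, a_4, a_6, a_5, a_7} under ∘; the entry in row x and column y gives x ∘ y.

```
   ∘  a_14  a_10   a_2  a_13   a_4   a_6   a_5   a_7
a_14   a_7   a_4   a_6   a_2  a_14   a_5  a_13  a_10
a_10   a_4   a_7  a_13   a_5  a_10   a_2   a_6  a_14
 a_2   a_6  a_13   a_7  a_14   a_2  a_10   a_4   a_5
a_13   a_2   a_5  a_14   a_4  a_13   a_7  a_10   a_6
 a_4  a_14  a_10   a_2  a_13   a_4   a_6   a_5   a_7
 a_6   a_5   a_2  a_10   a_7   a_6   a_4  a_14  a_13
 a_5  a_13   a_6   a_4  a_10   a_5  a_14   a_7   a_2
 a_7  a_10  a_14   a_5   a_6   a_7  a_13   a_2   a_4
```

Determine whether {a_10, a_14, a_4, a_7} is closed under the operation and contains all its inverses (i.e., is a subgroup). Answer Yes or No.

{a_10, a_14, a_4, a_7} contains the identity a_4.
Checking products: every product of two elements of {a_10, a_14, a_4, a_7} (read from the table) lies in {a_10, a_14, a_4, a_7}, so the set is closed.
In a finite group, a nonempty closed subset is a subgroup. So {a_10, a_14, a_4, a_7} ≤ H.

Yes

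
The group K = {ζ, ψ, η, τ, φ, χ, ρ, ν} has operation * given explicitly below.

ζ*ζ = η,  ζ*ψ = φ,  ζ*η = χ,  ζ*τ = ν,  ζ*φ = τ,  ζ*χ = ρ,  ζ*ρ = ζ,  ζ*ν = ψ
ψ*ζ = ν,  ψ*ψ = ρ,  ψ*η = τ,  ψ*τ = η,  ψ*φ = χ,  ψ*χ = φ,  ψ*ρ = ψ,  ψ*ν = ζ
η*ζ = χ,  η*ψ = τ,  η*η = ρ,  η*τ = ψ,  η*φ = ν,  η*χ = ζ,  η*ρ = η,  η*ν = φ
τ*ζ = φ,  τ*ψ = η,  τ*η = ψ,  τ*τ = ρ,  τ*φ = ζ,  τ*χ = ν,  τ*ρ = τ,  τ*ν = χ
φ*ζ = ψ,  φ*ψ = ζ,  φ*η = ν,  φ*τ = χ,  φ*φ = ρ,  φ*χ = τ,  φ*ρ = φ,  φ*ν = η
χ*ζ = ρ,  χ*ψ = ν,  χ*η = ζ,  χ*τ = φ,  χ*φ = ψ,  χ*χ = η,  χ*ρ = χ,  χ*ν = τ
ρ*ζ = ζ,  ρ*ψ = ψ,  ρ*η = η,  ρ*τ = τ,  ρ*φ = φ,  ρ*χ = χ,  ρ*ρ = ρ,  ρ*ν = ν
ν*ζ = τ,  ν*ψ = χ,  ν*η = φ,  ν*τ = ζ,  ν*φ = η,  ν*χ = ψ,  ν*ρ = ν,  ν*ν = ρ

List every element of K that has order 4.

{ζ, χ}

Identity is ρ. Compute the order of each non-identity element by repeated multiplication:
  ζ: ζ → η → χ → ρ  (order 4)
  ψ: ψ → ρ  (order 2)
  η: η → ρ  (order 2)
  τ: τ → ρ  (order 2)
  φ: φ → ρ  (order 2)
  χ: χ → η → ζ → ρ  (order 4)
  ν: ν → ρ  (order 2)
Elements of order 4: {ζ, χ}.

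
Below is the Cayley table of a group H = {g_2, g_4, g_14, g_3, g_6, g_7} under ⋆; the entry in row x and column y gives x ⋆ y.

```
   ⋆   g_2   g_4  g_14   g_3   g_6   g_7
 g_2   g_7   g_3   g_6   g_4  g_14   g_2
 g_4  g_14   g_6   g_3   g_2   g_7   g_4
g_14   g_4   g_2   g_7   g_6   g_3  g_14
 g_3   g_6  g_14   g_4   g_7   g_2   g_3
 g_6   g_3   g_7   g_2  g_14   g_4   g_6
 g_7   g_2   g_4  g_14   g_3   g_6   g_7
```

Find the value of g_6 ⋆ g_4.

Read row g_6, column g_4: g_6 ⋆ g_4 = g_7.

g_7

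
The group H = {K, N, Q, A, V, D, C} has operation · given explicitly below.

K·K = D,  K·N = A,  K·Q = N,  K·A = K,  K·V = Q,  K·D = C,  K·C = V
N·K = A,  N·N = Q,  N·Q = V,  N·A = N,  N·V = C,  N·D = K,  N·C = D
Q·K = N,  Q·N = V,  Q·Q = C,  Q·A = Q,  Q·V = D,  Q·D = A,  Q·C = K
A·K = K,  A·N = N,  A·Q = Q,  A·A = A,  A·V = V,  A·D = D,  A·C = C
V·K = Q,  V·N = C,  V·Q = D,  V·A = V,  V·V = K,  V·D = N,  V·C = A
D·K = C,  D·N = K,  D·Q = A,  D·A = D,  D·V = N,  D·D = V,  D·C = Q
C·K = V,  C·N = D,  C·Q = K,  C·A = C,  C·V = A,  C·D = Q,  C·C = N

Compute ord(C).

The identity element is A (its row matches the header).
C^1 = C
C^2 = C·C = N
C^3 = N·C = D
C^4 = D·C = Q
C^5 = Q·C = K
C^6 = K·C = V
C^7 = V·C = A
The first power of C equal to the identity is C^7, so ord(C) = 7.

7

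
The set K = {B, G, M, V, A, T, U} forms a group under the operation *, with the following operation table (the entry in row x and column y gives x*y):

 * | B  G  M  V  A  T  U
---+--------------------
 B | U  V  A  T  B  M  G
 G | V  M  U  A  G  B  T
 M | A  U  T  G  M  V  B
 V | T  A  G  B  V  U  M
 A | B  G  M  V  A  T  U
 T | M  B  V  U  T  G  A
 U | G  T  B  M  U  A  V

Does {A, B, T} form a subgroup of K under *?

T*T = G, which is not in {A, B, T}.
The subset is not closed under *, so it is not a subgroup.
(Structurally, K here is isomorphic to the cyclic group Z_7.)

No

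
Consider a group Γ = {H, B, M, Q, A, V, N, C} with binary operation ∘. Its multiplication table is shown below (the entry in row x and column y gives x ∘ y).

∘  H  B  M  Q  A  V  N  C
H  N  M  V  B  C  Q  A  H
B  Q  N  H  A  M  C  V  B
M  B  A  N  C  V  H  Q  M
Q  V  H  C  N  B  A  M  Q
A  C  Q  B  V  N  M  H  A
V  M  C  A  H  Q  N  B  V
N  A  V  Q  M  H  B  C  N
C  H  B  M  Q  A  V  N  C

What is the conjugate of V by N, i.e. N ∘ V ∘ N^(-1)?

V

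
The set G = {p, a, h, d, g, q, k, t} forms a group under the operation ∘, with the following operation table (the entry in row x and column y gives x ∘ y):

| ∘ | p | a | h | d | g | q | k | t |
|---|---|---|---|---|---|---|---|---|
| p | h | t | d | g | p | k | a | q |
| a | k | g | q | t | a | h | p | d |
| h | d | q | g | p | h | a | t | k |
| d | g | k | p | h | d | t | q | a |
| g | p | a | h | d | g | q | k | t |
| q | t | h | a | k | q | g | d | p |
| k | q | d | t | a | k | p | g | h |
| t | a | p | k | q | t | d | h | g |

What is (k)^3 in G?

k^1 = k
k^2 = k ∘ k = g
k^3 = g ∘ k = k

k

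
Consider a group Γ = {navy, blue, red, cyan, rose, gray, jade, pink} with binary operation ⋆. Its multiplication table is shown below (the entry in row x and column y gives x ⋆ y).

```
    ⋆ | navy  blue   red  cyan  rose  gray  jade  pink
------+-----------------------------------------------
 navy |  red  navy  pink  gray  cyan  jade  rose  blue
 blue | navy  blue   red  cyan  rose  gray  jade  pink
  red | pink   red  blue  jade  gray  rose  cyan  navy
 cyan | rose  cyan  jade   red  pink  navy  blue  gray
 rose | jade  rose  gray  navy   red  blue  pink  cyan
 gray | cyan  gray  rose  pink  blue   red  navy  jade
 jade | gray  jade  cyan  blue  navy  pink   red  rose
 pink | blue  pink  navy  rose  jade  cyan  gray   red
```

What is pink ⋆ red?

Read row pink, column red: pink ⋆ red = navy.
(Structurally, Γ here is isomorphic to the quaternion group Q_8.)

navy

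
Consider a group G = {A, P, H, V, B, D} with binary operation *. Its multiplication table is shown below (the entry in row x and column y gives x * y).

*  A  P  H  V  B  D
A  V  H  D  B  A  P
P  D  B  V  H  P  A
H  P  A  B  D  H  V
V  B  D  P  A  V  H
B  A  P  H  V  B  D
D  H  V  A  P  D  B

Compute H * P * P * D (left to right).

H * P = A
A * P = H
H * D = V

V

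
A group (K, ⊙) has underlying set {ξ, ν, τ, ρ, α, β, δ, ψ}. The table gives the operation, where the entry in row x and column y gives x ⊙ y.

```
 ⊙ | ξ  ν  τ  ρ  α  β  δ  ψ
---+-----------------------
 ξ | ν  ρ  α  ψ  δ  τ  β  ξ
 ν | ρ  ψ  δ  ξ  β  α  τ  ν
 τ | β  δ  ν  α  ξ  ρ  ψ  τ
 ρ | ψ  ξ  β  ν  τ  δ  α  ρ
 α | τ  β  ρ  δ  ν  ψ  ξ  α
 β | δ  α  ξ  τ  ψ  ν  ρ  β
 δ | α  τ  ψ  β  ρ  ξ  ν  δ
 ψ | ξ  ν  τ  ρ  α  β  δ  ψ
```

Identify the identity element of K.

The identity e satisfies e ⊙ x = x for all x, so its row in the table reproduces the column headers.
Row ψ reads: ξ, ν, τ, ρ, α, β, δ, ψ — exactly the header order. So ψ is the identity.

ψ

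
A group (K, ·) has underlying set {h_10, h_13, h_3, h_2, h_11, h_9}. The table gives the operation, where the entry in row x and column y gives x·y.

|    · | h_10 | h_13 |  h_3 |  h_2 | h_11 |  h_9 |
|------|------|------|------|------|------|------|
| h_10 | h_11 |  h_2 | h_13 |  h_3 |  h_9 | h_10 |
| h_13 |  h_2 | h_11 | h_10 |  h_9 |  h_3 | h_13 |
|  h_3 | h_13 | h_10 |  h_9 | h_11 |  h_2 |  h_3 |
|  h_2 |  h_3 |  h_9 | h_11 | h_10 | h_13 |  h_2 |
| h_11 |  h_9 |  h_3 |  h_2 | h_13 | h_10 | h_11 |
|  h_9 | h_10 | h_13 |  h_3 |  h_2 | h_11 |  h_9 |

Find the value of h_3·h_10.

Read row h_3, column h_10: h_3·h_10 = h_13.

h_13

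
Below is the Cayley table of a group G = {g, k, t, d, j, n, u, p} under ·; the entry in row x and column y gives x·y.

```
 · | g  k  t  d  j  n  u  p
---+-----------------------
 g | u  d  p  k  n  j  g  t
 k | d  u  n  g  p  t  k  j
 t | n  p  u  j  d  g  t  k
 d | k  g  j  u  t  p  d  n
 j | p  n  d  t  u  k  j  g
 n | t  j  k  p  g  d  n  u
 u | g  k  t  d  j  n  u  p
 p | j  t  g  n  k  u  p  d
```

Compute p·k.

t

Read row p, column k: p·k = t.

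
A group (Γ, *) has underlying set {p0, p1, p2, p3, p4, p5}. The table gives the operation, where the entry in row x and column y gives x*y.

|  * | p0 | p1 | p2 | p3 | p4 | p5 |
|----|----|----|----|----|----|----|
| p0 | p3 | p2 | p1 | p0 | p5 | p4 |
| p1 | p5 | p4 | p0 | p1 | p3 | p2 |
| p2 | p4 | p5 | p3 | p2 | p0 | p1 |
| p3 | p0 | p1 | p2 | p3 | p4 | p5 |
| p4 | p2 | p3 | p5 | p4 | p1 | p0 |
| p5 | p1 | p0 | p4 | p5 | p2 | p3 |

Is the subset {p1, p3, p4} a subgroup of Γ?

Yes

{p1, p3, p4} contains the identity p3.
Checking products: every product of two elements of {p1, p3, p4} (read from the table) lies in {p1, p3, p4}, so the set is closed.
In a finite group, a nonempty closed subset is a subgroup. So {p1, p3, p4} ≤ Γ.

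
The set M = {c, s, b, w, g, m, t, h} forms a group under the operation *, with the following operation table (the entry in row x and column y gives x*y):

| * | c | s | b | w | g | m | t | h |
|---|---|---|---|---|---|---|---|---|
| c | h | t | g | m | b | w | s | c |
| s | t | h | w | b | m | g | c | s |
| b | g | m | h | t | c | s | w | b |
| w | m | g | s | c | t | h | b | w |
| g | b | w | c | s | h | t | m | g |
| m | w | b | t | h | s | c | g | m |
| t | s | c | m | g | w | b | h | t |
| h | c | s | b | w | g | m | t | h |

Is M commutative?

m*s = b but s*m = g.
Since m and s do not commute, M is not abelian.

No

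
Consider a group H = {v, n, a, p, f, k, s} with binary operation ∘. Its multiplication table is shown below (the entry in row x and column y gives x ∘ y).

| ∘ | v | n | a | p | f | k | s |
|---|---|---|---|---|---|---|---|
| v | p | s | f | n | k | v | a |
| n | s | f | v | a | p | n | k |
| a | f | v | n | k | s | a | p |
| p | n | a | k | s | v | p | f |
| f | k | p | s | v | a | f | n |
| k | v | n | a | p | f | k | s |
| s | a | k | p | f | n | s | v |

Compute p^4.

p^1 = p
p^2 = p ∘ p = s
p^3 = s ∘ p = f
p^4 = f ∘ p = v
(Structurally, H here is isomorphic to the cyclic group Z_7.)

v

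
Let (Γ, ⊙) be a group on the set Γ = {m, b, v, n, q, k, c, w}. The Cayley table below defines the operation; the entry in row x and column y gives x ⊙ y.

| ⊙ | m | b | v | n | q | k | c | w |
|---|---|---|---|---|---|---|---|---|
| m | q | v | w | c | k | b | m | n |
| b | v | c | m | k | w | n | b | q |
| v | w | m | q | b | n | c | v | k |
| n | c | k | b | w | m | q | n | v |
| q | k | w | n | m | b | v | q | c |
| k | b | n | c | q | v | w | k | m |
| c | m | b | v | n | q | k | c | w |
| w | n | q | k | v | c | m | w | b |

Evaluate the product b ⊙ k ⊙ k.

q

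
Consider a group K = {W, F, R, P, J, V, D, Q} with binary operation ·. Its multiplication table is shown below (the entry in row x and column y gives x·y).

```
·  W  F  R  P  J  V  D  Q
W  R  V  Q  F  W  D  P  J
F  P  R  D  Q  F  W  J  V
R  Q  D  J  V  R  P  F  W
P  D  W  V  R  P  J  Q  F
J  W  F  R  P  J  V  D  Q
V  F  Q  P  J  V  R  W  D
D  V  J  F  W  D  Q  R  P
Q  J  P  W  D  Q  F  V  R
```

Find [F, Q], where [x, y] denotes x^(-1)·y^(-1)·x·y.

R

Identity is J; from the table F^(-1) = D and Q^(-1) = W.
D·W = V
V·F = Q
Q·Q = R
(Structurally, K here is isomorphic to the quaternion group Q_8.)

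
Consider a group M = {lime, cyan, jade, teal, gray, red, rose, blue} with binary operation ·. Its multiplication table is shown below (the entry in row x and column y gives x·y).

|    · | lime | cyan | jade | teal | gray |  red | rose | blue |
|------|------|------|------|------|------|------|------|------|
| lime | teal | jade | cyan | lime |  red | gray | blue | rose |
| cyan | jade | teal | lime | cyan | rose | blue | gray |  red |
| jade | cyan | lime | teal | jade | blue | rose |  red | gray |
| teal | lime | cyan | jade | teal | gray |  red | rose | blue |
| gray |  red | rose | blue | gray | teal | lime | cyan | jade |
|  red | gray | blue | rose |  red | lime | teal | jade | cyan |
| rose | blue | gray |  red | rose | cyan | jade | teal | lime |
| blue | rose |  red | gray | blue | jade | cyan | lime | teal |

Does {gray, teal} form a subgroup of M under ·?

{gray, teal} contains the identity teal.
Checking products: every product of two elements of {gray, teal} (read from the table) lies in {gray, teal}, so the set is closed.
In a finite group, a nonempty closed subset is a subgroup. So {gray, teal} ≤ M.

Yes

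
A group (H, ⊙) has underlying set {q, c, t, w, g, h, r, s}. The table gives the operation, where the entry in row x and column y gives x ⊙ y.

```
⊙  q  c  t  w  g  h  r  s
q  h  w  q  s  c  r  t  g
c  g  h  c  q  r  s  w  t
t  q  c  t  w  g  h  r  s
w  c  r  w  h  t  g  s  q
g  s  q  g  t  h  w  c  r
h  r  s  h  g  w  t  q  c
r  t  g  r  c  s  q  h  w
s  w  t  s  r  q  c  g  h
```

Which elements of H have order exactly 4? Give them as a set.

{c, g, q, r, s, w}

Identity is t. Compute the order of each non-identity element by repeated multiplication:
  q: q → h → r → t  (order 4)
  c: c → h → s → t  (order 4)
  w: w → h → g → t  (order 4)
  g: g → h → w → t  (order 4)
  h: h → t  (order 2)
  r: r → h → q → t  (order 4)
  s: s → h → c → t  (order 4)
Elements of order 4: {c, g, q, r, s, w}.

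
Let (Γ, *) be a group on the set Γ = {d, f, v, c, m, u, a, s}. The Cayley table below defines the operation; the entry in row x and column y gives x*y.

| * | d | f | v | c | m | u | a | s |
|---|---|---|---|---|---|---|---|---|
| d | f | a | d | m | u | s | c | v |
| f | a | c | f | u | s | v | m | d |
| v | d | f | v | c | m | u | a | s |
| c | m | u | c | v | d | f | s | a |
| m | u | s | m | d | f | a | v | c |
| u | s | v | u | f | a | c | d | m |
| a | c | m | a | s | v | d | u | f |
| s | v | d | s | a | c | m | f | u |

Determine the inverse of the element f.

First locate the identity: row v matches the header, so v is the identity.
Scan row f for v: f*u = v. Hence f^(-1) = u.

u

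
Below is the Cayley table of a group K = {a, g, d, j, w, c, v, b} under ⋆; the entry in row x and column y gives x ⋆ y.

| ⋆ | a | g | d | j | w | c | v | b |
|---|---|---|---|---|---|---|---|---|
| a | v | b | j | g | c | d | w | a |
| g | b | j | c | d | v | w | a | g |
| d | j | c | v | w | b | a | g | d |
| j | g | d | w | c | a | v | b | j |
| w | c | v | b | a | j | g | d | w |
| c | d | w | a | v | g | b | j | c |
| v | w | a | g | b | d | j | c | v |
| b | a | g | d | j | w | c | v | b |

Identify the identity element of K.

b

The identity e satisfies e ⋆ x = x for all x, so its row in the table reproduces the column headers.
Row b reads: a, g, d, j, w, c, v, b — exactly the header order. So b is the identity.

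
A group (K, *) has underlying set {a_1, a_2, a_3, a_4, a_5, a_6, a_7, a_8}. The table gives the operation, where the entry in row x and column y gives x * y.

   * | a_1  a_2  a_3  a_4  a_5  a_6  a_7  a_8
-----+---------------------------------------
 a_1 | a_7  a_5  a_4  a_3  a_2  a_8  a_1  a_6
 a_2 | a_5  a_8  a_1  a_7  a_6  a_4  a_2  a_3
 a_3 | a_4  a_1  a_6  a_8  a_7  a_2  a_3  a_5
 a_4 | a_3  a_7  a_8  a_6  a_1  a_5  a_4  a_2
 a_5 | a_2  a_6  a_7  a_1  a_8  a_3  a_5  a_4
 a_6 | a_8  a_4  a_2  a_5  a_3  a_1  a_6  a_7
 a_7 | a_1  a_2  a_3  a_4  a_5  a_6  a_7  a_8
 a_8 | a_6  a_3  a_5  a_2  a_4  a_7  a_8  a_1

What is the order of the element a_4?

The identity element is a_7 (its row matches the header).
a_4^1 = a_4
a_4^2 = a_4 * a_4 = a_6
a_4^3 = a_6 * a_4 = a_5
a_4^4 = a_5 * a_4 = a_1
a_4^5 = a_1 * a_4 = a_3
a_4^6 = a_3 * a_4 = a_8
a_4^7 = a_8 * a_4 = a_2
a_4^8 = a_2 * a_4 = a_7
The first power of a_4 equal to the identity is a_4^8, so ord(a_4) = 8.

8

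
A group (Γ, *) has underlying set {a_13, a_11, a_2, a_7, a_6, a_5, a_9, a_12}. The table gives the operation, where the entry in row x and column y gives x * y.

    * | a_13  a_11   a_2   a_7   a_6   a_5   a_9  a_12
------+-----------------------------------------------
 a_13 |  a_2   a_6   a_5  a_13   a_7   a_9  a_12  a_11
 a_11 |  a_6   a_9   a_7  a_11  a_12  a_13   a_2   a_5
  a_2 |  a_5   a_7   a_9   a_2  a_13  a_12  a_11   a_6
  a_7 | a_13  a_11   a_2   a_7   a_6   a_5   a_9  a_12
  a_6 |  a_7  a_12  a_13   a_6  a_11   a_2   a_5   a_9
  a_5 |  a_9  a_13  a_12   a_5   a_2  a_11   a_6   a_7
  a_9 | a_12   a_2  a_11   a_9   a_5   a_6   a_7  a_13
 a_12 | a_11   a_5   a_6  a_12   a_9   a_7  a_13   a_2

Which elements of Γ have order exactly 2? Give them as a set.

{a_9}

Identity is a_7. Compute the order of each non-identity element by repeated multiplication:
  a_13: a_13 → a_2 → a_5 → a_9 → a_12 → a_11 → a_6 → a_7  (order 8)
  a_11: a_11 → a_9 → a_2 → a_7  (order 4)
  a_2: a_2 → a_9 → a_11 → a_7  (order 4)
  a_6: a_6 → a_11 → a_12 → a_9 → a_5 → a_2 → a_13 → a_7  (order 8)
  a_5: a_5 → a_11 → a_13 → a_9 → a_6 → a_2 → a_12 → a_7  (order 8)
  a_9: a_9 → a_7  (order 2)
  a_12: a_12 → a_2 → a_6 → a_9 → a_13 → a_11 → a_5 → a_7  (order 8)
Elements of order 2: {a_9}.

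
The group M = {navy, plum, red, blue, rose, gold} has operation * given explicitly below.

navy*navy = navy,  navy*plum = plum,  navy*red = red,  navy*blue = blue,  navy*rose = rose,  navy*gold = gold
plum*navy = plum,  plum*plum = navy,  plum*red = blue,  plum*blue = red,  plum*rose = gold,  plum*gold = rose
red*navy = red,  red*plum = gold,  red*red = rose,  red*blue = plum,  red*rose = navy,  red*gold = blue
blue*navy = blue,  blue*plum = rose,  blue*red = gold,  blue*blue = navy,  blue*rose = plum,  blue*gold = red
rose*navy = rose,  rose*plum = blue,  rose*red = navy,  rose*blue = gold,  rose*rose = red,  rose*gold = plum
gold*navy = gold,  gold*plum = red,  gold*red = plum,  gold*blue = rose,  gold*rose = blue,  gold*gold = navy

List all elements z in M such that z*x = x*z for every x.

{navy}

An element z is central iff its row equals its column in the table.
For plum: plum*red = blue ≠ gold = red*plum, so plum ∉ Z.
Checking each element this way leaves Z(M) = {navy}.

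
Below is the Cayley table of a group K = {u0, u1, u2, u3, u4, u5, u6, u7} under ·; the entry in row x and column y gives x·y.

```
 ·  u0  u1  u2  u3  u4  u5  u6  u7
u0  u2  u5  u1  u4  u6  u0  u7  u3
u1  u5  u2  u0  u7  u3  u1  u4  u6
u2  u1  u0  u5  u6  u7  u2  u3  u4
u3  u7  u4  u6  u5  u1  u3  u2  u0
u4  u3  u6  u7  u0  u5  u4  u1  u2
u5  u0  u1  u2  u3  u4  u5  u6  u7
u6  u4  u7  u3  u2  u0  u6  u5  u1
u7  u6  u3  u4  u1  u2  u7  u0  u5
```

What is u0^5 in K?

u0^1 = u0
u0^2 = u0·u0 = u2
u0^3 = u2·u0 = u1
u0^4 = u1·u0 = u5
u0^5 = u5·u0 = u0

u0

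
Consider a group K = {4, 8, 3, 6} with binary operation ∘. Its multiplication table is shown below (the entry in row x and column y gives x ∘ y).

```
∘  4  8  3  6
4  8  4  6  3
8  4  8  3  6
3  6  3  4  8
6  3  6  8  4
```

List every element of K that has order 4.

{3, 6}

Identity is 8. Compute the order of each non-identity element by repeated multiplication:
  4: 4 → 8  (order 2)
  3: 3 → 4 → 6 → 8  (order 4)
  6: 6 → 4 → 3 → 8  (order 4)
Elements of order 4: {3, 6}.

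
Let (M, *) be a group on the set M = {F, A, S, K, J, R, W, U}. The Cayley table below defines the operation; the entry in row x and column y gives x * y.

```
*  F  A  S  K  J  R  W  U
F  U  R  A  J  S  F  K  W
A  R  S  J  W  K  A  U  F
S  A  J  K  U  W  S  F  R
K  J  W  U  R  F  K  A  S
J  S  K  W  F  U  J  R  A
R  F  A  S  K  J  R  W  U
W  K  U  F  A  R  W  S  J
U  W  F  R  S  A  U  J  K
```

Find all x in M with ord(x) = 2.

Identity is R. Compute the order of each non-identity element by repeated multiplication:
  F: F → U → W → K → J → S → A → R  (order 8)
  A: A → S → J → K → W → U → F → R  (order 8)
  S: S → K → U → R  (order 4)
  K: K → R  (order 2)
  J: J → U → A → K → F → S → W → R  (order 8)
  W: W → S → F → K → A → U → J → R  (order 8)
  U: U → K → S → R  (order 4)
Elements of order 2: {K}.

{K}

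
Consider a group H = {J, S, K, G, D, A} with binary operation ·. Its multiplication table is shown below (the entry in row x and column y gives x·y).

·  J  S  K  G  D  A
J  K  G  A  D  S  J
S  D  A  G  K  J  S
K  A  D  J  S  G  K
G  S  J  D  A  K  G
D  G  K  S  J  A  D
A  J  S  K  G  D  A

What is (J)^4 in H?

J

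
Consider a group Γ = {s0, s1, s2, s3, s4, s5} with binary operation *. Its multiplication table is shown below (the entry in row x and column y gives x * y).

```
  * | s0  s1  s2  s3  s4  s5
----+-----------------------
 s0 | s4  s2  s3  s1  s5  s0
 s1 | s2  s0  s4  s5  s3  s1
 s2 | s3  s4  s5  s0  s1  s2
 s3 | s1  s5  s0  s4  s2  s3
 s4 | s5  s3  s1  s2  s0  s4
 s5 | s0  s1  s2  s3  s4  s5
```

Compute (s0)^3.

s0^1 = s0
s0^2 = s0 * s0 = s4
s0^3 = s4 * s0 = s5

s5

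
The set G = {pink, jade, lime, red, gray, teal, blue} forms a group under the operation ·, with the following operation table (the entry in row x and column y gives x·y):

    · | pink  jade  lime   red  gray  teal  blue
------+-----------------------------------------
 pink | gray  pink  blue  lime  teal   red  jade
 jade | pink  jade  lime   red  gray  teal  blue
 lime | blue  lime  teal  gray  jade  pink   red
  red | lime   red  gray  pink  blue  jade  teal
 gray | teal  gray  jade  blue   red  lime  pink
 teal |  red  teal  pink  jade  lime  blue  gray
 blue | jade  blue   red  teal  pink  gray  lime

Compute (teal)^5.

pink

teal^1 = teal
teal^2 = teal·teal = blue
teal^3 = blue·teal = gray
teal^4 = gray·teal = lime
teal^5 = lime·teal = pink
(Structurally, G here is isomorphic to the cyclic group Z_7.)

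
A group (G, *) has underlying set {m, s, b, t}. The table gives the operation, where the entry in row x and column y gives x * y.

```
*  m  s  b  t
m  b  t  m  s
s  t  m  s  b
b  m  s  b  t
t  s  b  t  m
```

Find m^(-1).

First locate the identity: row b matches the header, so b is the identity.
Scan row m for b: m * m = b. Hence m^(-1) = m.

m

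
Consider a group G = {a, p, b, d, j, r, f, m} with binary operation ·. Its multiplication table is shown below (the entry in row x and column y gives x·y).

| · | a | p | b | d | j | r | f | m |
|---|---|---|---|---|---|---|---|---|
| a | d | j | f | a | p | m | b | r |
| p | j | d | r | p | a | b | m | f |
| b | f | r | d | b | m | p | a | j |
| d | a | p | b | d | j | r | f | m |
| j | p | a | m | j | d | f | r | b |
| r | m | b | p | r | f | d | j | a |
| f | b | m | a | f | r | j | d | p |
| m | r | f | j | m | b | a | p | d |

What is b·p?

r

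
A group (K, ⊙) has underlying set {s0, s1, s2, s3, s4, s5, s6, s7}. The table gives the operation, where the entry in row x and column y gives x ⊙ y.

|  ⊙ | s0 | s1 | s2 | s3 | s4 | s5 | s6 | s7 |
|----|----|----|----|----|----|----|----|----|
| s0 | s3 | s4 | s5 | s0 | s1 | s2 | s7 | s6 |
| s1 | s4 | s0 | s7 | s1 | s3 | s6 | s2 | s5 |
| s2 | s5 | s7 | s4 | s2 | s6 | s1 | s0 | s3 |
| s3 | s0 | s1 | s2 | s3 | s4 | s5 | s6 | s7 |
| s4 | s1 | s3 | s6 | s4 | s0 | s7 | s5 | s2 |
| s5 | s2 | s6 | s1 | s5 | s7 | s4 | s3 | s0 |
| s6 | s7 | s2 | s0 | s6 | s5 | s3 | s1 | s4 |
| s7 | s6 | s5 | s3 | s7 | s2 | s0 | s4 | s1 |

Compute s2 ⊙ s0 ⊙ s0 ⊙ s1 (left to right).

s7

s2 ⊙ s0 = s5
s5 ⊙ s0 = s2
s2 ⊙ s1 = s7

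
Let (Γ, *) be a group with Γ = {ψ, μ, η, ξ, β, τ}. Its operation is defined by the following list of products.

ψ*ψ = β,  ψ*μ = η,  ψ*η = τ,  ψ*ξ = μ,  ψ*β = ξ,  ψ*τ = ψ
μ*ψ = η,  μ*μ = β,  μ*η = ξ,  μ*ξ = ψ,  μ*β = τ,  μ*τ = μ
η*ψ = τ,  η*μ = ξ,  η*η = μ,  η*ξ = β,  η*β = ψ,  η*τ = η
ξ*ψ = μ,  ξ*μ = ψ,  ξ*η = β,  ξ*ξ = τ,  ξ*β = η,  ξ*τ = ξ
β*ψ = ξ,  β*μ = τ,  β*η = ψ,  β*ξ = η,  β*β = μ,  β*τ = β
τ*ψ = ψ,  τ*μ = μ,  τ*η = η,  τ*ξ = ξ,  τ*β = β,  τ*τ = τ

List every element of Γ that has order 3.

Identity is τ. Compute the order of each non-identity element by repeated multiplication:
  ψ: ψ → β → ξ → μ → η → τ  (order 6)
  μ: μ → β → τ  (order 3)
  η: η → μ → ξ → β → ψ → τ  (order 6)
  ξ: ξ → τ  (order 2)
  β: β → μ → τ  (order 3)
Elements of order 3: {β, μ}.

{β, μ}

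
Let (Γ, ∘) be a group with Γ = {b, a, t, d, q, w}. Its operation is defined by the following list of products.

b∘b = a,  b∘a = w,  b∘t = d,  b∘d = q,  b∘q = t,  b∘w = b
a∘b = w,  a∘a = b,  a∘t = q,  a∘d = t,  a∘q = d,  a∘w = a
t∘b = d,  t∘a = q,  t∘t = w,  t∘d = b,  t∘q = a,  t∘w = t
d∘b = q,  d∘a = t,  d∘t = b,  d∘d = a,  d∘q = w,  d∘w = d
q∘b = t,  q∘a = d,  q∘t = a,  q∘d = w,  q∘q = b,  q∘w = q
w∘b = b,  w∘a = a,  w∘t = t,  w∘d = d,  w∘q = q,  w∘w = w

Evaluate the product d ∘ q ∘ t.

t

d ∘ q = w
w ∘ t = t
(Structurally, Γ here is isomorphic to the cyclic group Z_6.)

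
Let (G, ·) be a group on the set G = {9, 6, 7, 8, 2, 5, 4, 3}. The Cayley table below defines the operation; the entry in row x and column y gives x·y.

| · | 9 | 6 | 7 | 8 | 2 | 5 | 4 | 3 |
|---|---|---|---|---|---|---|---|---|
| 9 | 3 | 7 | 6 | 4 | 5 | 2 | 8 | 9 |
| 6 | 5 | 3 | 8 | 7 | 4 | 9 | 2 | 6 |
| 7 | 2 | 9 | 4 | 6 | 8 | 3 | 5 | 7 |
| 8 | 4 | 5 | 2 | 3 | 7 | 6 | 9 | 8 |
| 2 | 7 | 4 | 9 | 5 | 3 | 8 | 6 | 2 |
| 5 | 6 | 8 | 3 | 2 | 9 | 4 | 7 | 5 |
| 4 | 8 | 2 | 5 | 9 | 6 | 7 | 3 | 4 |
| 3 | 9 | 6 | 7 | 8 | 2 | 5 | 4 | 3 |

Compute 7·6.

9

Read row 7, column 6: 7·6 = 9.
(Structurally, G here is isomorphic to the dihedral group D_4.)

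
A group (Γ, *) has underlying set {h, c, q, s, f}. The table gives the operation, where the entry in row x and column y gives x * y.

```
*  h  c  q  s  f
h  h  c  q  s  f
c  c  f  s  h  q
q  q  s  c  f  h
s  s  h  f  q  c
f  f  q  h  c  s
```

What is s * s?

q

Read row s, column s: s * s = q.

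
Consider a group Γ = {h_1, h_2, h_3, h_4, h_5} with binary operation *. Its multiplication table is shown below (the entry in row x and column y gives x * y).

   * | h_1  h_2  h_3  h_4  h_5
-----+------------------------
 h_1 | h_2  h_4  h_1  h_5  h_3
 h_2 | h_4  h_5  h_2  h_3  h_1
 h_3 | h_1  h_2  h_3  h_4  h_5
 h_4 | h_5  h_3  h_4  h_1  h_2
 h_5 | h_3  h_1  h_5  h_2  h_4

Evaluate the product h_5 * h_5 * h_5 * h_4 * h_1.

h_1

h_5 * h_5 = h_4
h_4 * h_5 = h_2
h_2 * h_4 = h_3
h_3 * h_1 = h_1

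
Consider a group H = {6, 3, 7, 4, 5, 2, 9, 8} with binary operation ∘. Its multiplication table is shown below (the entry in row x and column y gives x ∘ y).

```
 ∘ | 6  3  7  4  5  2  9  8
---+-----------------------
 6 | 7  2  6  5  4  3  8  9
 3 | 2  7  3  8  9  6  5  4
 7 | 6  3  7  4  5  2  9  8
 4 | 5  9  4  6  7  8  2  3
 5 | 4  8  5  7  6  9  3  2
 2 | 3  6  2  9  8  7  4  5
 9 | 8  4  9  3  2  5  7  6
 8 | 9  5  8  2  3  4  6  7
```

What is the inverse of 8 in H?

First locate the identity: row 7 matches the header, so 7 is the identity.
Scan row 8 for 7: 8 ∘ 8 = 7. Hence 8^(-1) = 8.

8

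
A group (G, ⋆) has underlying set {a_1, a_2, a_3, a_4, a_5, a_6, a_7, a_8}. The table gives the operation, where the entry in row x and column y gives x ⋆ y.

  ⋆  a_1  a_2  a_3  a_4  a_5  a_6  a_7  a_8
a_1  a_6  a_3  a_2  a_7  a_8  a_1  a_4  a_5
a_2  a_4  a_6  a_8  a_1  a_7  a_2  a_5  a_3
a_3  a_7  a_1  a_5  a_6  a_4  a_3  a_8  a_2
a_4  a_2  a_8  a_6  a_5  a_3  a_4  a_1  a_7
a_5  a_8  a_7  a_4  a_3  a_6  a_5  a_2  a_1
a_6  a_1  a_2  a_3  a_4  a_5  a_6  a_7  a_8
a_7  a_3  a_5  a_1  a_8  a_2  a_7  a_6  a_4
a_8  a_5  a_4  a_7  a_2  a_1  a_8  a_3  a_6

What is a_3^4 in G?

a_3^1 = a_3
a_3^2 = a_3 ⋆ a_3 = a_5
a_3^3 = a_5 ⋆ a_3 = a_4
a_3^4 = a_4 ⋆ a_3 = a_6

a_6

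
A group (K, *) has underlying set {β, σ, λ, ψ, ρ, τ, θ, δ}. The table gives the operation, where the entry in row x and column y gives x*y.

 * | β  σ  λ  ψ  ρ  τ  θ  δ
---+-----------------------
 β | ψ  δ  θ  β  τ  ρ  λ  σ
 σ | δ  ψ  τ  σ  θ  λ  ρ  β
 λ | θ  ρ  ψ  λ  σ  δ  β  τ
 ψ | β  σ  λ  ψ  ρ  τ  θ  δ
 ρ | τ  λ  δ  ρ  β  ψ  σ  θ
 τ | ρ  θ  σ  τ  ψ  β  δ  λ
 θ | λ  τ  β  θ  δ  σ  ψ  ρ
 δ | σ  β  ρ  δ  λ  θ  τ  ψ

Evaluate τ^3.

τ^1 = τ
τ^2 = τ*τ = β
τ^3 = β*τ = ρ

ρ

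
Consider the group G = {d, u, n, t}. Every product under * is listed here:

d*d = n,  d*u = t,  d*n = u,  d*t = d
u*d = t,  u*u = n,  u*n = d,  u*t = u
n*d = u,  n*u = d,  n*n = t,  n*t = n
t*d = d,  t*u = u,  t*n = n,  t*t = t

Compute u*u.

n

Read row u, column u: u*u = n.
(Structurally, G here is isomorphic to the cyclic group Z_4.)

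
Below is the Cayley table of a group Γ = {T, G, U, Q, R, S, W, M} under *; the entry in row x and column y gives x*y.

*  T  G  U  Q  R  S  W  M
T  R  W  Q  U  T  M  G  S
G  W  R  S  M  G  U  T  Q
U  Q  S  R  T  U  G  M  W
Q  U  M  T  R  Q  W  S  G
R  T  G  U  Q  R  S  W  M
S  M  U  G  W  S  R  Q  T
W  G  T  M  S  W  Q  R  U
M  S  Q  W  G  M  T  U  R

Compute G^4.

G^1 = G
G^2 = G*G = R
G^3 = R*G = G
G^4 = G*G = R

R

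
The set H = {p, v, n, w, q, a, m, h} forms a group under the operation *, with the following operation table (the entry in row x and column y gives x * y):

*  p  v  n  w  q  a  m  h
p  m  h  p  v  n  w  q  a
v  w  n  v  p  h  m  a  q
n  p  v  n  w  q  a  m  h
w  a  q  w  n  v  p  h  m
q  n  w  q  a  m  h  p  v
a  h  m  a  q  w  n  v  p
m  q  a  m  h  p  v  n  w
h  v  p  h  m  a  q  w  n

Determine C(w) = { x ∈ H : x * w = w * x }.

{h, m, n, w}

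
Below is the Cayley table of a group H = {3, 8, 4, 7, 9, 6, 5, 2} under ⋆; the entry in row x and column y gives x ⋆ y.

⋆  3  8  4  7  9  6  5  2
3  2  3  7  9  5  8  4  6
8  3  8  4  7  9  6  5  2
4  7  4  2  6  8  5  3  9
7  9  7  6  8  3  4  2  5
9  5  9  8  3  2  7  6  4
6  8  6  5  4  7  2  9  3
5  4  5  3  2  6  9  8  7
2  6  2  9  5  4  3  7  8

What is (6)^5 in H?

6^1 = 6
6^2 = 6 ⋆ 6 = 2
6^3 = 2 ⋆ 6 = 3
6^4 = 3 ⋆ 6 = 8
6^5 = 8 ⋆ 6 = 6

6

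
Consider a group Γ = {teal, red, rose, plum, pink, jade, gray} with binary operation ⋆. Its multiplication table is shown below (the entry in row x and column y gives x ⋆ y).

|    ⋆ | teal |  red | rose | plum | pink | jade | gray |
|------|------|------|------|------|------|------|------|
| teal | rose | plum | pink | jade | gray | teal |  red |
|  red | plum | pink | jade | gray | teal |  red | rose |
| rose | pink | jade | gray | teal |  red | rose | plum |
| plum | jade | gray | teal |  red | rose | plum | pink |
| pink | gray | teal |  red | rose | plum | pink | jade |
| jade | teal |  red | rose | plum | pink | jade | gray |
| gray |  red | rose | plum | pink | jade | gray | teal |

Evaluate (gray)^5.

gray^1 = gray
gray^2 = gray ⋆ gray = teal
gray^3 = teal ⋆ gray = red
gray^4 = red ⋆ gray = rose
gray^5 = rose ⋆ gray = plum

plum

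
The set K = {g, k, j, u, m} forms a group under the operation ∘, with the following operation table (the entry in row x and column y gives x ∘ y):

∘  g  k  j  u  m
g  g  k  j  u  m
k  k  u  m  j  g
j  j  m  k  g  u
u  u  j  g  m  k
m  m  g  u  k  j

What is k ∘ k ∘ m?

k ∘ k = u
u ∘ m = k
(Structurally, K here is isomorphic to the cyclic group Z_5.)

k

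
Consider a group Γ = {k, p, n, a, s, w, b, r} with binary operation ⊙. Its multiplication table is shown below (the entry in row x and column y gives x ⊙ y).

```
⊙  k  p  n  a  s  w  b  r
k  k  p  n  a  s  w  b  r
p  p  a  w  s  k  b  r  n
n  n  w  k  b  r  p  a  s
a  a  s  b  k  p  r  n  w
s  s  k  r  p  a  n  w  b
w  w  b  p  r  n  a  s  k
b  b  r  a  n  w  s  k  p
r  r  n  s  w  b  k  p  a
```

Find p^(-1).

First locate the identity: row k matches the header, so k is the identity.
Scan row p for k: p ⊙ s = k. Hence p^(-1) = s.

s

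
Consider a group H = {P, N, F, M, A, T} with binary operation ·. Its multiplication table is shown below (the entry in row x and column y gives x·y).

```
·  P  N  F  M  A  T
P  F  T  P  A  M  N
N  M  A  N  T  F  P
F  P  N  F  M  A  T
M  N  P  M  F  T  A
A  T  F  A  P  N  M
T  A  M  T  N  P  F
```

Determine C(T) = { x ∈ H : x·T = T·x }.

Compare row T with column T entry by entry.
P·T = N but T·P = A, so P does not.
Collecting the elements that commute with T: C(T) = {F, T}.
(Structurally, H here is isomorphic to the symmetric group S_3.)

{F, T}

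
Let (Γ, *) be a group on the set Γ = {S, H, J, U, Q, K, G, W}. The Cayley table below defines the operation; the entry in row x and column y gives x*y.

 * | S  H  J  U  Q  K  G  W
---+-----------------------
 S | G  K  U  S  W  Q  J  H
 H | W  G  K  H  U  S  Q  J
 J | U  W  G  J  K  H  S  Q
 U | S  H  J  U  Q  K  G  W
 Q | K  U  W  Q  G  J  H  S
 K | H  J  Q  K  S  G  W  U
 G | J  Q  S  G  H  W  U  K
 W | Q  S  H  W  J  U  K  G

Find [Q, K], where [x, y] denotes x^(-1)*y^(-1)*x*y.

Identity is U; from the table Q^(-1) = H and K^(-1) = W.
H*W = J
J*Q = K
K*K = G

G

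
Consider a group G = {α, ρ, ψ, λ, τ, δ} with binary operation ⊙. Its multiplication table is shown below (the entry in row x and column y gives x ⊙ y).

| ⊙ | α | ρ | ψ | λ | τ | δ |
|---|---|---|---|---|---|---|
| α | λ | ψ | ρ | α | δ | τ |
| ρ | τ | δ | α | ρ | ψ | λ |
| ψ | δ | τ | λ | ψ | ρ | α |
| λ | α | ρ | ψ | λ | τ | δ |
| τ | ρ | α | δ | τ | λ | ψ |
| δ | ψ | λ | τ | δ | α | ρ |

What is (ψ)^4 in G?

ψ^1 = ψ
ψ^2 = ψ ⊙ ψ = λ
ψ^3 = λ ⊙ ψ = ψ
ψ^4 = ψ ⊙ ψ = λ

λ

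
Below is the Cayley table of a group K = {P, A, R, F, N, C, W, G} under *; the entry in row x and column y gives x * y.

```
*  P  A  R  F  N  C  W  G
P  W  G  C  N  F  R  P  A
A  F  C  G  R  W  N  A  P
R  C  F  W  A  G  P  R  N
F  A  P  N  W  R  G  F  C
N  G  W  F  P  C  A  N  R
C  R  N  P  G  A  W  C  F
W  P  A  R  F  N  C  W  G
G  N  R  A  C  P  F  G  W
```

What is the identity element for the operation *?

The identity e satisfies e * x = x for all x, so its row in the table reproduces the column headers.
Row W reads: P, A, R, F, N, C, W, G — exactly the header order. So W is the identity.

W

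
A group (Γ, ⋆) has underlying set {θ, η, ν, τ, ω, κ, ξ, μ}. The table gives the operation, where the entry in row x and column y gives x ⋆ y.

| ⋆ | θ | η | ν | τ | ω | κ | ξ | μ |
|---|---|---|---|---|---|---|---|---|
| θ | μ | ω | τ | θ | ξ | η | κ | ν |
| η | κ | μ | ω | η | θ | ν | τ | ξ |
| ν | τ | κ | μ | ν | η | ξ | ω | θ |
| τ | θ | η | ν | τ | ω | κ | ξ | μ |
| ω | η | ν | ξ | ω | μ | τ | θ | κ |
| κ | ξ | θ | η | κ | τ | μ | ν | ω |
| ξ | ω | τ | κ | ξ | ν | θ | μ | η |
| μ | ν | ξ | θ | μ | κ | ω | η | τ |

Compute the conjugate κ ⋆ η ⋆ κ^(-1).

The identity is τ. In row κ, the entry τ sits in column ω, so κ^(-1) = ω.
κ ⋆ η = θ
θ ⋆ ω = ξ

ξ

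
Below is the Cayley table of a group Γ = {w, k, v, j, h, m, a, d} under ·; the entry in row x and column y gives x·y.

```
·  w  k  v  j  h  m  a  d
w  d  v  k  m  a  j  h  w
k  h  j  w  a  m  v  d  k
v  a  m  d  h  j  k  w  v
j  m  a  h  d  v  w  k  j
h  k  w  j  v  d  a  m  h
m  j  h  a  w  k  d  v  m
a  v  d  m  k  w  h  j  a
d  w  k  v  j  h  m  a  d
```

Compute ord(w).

2

The identity element is d (its row matches the header).
w^1 = w
w^2 = w·w = d
The first power of w equal to the identity is w^2, so ord(w) = 2.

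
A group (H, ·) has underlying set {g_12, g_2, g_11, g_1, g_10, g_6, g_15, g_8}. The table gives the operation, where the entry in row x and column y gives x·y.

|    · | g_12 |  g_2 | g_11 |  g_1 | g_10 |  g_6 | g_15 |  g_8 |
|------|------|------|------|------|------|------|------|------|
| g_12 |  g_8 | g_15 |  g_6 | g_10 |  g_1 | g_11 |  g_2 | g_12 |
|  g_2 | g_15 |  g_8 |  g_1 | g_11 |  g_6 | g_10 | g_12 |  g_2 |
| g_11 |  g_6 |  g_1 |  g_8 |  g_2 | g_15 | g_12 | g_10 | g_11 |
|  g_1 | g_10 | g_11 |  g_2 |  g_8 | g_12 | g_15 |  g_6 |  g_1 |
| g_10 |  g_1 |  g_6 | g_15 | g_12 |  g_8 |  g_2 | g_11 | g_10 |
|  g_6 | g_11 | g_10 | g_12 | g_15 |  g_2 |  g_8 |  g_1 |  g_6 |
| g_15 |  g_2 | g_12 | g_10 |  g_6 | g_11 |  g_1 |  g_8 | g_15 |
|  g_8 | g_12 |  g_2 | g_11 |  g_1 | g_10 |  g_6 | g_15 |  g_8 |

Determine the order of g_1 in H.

The identity element is g_8 (its row matches the header).
g_1^1 = g_1
g_1^2 = g_1·g_1 = g_8
The first power of g_1 equal to the identity is g_1^2, so ord(g_1) = 2.

2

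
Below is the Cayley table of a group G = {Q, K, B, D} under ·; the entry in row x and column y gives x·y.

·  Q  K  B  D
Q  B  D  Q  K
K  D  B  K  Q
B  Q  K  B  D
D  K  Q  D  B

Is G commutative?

Check whether the table is symmetric across its main diagonal.
Every entry (row x, col y) equals the entry (row y, col x), so G is abelian.
(In fact G ≅ the Klein four-group V_4.)

Yes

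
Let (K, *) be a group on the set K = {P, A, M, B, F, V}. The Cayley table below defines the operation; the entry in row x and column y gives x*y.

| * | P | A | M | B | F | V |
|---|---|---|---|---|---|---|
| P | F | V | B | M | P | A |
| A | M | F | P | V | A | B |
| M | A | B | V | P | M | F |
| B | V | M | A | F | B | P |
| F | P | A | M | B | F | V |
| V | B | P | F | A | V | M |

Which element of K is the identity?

The identity e satisfies e*x = x for all x, so its row in the table reproduces the column headers.
Row F reads: P, A, M, B, F, V — exactly the header order. So F is the identity.
(Structurally, K here is isomorphic to the symmetric group S_3.)

F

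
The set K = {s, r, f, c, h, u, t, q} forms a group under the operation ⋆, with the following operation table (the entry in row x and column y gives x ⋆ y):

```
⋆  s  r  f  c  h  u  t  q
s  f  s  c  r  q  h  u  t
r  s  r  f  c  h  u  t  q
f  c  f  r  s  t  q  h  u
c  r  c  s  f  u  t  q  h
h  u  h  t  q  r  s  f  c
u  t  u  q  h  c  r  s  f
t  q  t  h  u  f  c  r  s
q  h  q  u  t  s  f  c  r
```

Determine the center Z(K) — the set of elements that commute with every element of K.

An element z is central iff its row equals its column in the table.
For t: t ⋆ c = u ≠ q = c ⋆ t, so t ∉ Z.
Checking each element this way leaves Z(K) = {f, r}.

{f, r}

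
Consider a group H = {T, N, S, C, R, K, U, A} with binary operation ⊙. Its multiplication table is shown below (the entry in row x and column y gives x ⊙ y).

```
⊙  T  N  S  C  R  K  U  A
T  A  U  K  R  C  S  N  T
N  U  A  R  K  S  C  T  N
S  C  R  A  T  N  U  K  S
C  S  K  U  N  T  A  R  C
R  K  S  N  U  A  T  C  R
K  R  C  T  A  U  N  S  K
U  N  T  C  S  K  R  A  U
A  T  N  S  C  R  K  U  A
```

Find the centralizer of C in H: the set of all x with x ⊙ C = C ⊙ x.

Compare row C with column C entry by entry.
K ⊙ C = A = C ⊙ K, so K commutes with C.
T ⊙ C = R but C ⊙ T = S, so T does not.
Collecting the elements that commute with C: C(C) = {A, C, K, N}.
(Structurally, H here is isomorphic to the dihedral group D_4.)

{A, C, K, N}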